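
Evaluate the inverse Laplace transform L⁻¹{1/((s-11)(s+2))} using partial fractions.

Decompose: A/(s-11) + B/(s+2). A = 1/13, B = -1/13. f(t) = (e^(11t) - e^(-2t))/13

Final answer: (e^(11t) - e^(-2t))/13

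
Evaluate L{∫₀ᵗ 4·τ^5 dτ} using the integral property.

L{∫₀ᵗ f(τ)dτ} = F(s)/s with f(t) = 4t^5. F(s) = 480/s^6, so L{∫₀ᵗ 4·τ^5 dτ} = (480/s^6)/s = 480/s^7. (Check: ∫₀ᵗ 4·τ^5 dτ = 4t^6/6.)

Final answer: 480/s^7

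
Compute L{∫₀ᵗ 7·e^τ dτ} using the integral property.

L{∫₀ᵗ f(τ)dτ} = F(s)/s with F(s) = 7/(s-1), so L{∫₀ᵗ 7·e^τ dτ} = 7/(s(s-1))

Final answer: 7/(s(s-1))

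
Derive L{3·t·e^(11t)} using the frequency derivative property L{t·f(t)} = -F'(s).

L{e^(11t)} = 1/(s-11). By frequency derivative: L{t·e^(11t)} = -d/ds[1/(s-11)] = -(-1)/(s-11)² = 1/(s-11)². Then L{3·t·e^(11t)} = 3·1/(s-11)² = 3/(s-11)²

Final answer: 3/(s-11)²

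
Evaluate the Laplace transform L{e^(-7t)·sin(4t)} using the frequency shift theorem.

Frequency shift: L{e^(at)f(t)} = F(s-a). L{e^(-7t)·sin(4t)} = 4/((s+7)² + 16)

Final answer: 4/((s+7)² + 16)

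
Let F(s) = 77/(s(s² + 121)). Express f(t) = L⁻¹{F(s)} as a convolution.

77/(s(s² + 121)) = (1/s)·(77/(s² + 121)) = L{1}·L{7·sin(11t)}. So f(t) = 1*(7·sin(11t)) = ∫₀ᵗ 7·sin(11τ) dτ

Final answer: ∫₀ᵗ 7·sin(11τ) dτ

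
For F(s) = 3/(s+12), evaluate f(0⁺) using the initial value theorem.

f(0⁺) = lim_{s→∞} s·3/(s+12) = lim_{s→∞} 3s/(s+12) = 3

Final answer: 3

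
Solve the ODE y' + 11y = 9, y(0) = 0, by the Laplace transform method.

sY + 11Y = 9/s. Y = 9/(s(s+11)). Partial fractions: Y = 9/11/s - 9/11/(s+11)

Final answer: y(t) = 9/11(1 - e^(-11t))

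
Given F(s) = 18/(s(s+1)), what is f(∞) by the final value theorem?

f(∞) = lim_{s→0} s·18/(s(s+1)) = lim_{s→0} 18/(s+1) = 18/1 = 18

Final answer: 18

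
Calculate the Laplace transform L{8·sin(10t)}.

L{sin(ωt)} = ω/(s² + ω²), so L{sin(10t)} = 10/(s² + 100). Then L{8·sin(10t)} = 8·10/(s² + 100) = 80/(s² + 100)

Final answer: 80/(s² + 100)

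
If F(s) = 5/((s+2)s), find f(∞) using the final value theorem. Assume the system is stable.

f(∞) = lim_{s→0} sF(s) = lim_{s→0} 5/(s+2) = 5/2

Final answer: 5/2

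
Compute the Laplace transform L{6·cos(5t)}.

L{cos(ωt)} = s/(s² + ω²), so L{cos(5t)} = s/(s² + 25). Then L{6·cos(5t)} = 6·s/(s² + 25) = 6s/(s² + 25)

Final answer: 6s/(s² + 25)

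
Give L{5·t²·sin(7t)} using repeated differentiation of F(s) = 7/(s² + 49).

F(s) = 7/(s² + 49). F'(s) = -14s/(s² + 49)². F''(s) = -14(49 - 3s²)/(s² + 49)³ = (42s² - 686)/(s² + 49)³. So L{t²·sin(7t)} = (-1)² F''(s) = (42s² - 686)/(s² + 49)³. Then L{5·t²·sin(7t)} = 5·(42s² - 686)/(s² + 49)³ = (210s² - 3430)/(s² + 49)³

Final answer: (210s² - 3430)/(s² + 49)³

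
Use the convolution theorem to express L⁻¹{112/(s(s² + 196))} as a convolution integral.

112/(s(s² + 196)) = (1/s)·(112/(s² + 196)) = L{1}·L{8·sin(14t)}. So f(t) = 1*(8·sin(14t)) = ∫₀ᵗ 8·sin(14τ) dτ

Final answer: ∫₀ᵗ 8·sin(14τ) dτ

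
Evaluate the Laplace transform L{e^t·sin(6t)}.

L{e^(at)·sin(ωt)} = ω/((s-a)² + ω²), so L{e^t·sin(6t)} = 6/((s-1)² + 36)

Final answer: 6/((s-1)² + 36)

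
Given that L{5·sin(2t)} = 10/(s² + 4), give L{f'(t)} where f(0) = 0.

L{f'(t)} = s·F(s) - f(0) = s·10/(s² + 4) - 0 = 10s/(s² + 4)

Final answer: 10s/(s² + 4)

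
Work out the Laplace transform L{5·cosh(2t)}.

L{cosh(ωt)} = s/(s² - ω²), so L{cosh(2t)} = s/(s² - 4). Then L{5·cosh(2t)} = 5·s/(s² - 4) = 5s/(s² - 4)

Final answer: 5s/(s² - 4)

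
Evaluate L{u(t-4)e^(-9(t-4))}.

u(t-a)f(t-a) with f(t)=e^(-9t). L{e^(-9t)} = 1/(s+9). By time shift: e^(-4s)/(s+9)

Final answer: e^(-4s)/(s+9)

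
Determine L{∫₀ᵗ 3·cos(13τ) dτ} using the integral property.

L{∫₀ᵗ f(τ)dτ} = F(s)/s with F(s) = 3s/(s² + 169), so the result is (3s/(s² + 169))/s = 3/(s² + 169)

Final answer: 3/(s² + 169)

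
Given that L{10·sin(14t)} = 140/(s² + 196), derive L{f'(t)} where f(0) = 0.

L{f'(t)} = s·F(s) - f(0) = s·140/(s² + 196) - 0 = 140s/(s² + 196)

Final answer: 140s/(s² + 196)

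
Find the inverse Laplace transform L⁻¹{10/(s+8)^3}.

L⁻¹{n!/(s-a)^(n+1)} = t^n·e^(at) with n=2, a=-8. So L⁻¹{2/(s+8)^3} = t^2·e^(-8t), and L⁻¹{10/(s+8)^3} = (10/2)·t^2·e^(-8t) = 5·t^2·e^(-8t)

Final answer: 5·t^2·e^(-8t)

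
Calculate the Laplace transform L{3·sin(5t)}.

L{sin(ωt)} = ω/(s² + ω²), so L{sin(5t)} = 5/(s² + 25). Then L{3·sin(5t)} = 3·5/(s² + 25) = 15/(s² + 25)

Final answer: 15/(s² + 25)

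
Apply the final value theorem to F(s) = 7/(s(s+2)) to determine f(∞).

f(∞) = lim_{s→0} s·7/(s(s+2)) = lim_{s→0} 7/(s+2) = 7/2 = 7/2

Final answer: 7/2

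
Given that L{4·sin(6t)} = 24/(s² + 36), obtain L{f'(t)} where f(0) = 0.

L{f'(t)} = s·F(s) - f(0) = s·24/(s² + 36) - 0 = 24s/(s² + 36)

Final answer: 24s/(s² + 36)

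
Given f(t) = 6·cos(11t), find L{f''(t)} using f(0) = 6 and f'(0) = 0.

F(s) = 6s/(s² + 121). L{f''(t)} = s²F(s) - sf(0) - f'(0) = 6s³/(s² + 121) - 6s = (6s³ - 6s(s² + 121))/(s² + 121) = -726s/(s² + 121)

Final answer: -726s/(s² + 121)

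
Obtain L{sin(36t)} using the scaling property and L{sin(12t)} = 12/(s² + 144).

Using L{f(at)} = (1/a)F(s/a) with a=3: L{sin(36t)} = (1/3) · 12/((s/3)² + 144) = (1/3) · 12·9/(s² + 1296) = 36/(s² + 1296)

Final answer: 36/(s² + 1296)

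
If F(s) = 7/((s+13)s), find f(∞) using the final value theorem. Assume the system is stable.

f(∞) = lim_{s→0} sF(s) = lim_{s→0} 7/(s+13) = 7/13

Final answer: 7/13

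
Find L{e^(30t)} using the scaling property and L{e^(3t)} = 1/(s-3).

Using L{f(at)} = (1/a)F(s/a) with a=10 and f(t) = e^(3t): L{e^(30t)} = (1/10) · 1/((s/10)-3) = (1/10) · 10/(s-30) = 1/(s-30)

Final answer: 1/(s-30)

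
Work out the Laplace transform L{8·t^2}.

L{t^n} = n!/s^(n+1), so L{t^2} = 2/s^3. Then L{8·t^2} = 8·2/s^3 = 16/s^3

Final answer: 16/s^3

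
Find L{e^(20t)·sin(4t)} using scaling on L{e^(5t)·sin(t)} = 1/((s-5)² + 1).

Scaling with a=4: L{e^(20t)·sin(4t)} = (1/4) · 1/((s/4-5)² + 1). Simplifying: 4/((s-20)² + 16)

Final answer: 4/((s-20)² + 16)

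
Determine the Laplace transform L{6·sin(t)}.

L{sin(ωt)} = ω/(s² + ω²), so L{sin(t)} = 1/(s² + 1). Then L{6·sin(t)} = 6·1/(s² + 1) = 6/(s² + 1)

Final answer: 6/(s² + 1)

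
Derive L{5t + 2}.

L{5t + 2} = 5·L{t} + 2·L{1} = 5/s² + 2/s

Final answer: 5/s² + 2/s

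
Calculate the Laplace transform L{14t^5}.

L{14t^5} = 14 · L{t^5} = 14 · 120/s^6 = 1680/s^6

Final answer: 1680/s^6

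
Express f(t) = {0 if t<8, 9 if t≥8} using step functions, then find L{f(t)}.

f(t) = 9·u(t-8). L{u(t-8)} = e^(-8s)/s, so L{f(t)} = 9·e^(-8s)/s

Final answer: 9·e^(-8s)/s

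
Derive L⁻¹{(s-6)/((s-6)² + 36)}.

Using frequency shift: L⁻¹{(s-a)/((s-a)² + b²)} = e^(at)cos(bt). Here a=6, b=6

Final answer: e^(6t)·cos(6t)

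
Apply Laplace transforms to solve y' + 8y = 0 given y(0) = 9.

L{y'} + 8L{y} = 0. sY - 9 + 8Y = 0. Y(s+8) = 9. Y = 9/(s+8)

Final answer: y(t) = 9e^(-8t)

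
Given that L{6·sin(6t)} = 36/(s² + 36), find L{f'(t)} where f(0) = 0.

L{f'(t)} = s·F(s) - f(0) = s·36/(s² + 36) - 0 = 36s/(s² + 36)

Final answer: 36s/(s² + 36)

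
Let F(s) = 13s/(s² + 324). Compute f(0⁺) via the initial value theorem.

f(0⁺) = lim_{s→∞} s·13s/(s² + 324) = lim_{s→∞} 13s²/(s² + 324) = 13

Final answer: 13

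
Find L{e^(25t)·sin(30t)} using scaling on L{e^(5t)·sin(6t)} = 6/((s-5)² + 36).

Scaling with a=5: L{e^(25t)·sin(30t)} = (1/5) · 6/((s/5-5)² + 36). Simplifying: 30/((s-25)² + 900)

Final answer: 30/((s-25)² + 900)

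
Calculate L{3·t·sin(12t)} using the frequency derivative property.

L{sin(12t)} = 12/(s² + 144). By L{t·f(t)} = -F'(s): -d/ds[12/(s² + 144)] = -(12)·(-2s)/(s² + 144)² = 24s/(s² + 144)². Then L{3·t·sin(12t)} = 3·24s/(s² + 144)² = 72s/(s² + 144)²

Final answer: 72s/(s² + 144)²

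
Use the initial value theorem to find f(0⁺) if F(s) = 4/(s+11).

f(0⁺) = lim_{s→∞} s·4/(s+11) = lim_{s→∞} 4s/(s+11) = 4

Final answer: 4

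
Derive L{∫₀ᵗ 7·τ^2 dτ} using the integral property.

L{∫₀ᵗ f(τ)dτ} = F(s)/s with f(t) = 7t^2. F(s) = 14/s^3, so L{∫₀ᵗ 7·τ^2 dτ} = (14/s^3)/s = 14/s^4. (Check: ∫₀ᵗ 7·τ^2 dτ = 7t^3/3.)

Final answer: 14/s^4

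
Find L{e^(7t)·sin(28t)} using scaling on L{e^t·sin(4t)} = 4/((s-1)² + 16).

Scaling with a=7: L{e^(7t)·sin(28t)} = (1/7) · 4/((s/7-1)² + 16). Simplifying: 28/((s-7)² + 784)

Final answer: 28/((s-7)² + 784)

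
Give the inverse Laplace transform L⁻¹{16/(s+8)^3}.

L⁻¹{n!/(s-a)^(n+1)} = t^n·e^(at) with n=2, a=-8. So L⁻¹{2/(s+8)^3} = t^2·e^(-8t), and L⁻¹{16/(s+8)^3} = (16/2)·t^2·e^(-8t) = 8·t^2·e^(-8t)

Final answer: 8·t^2·e^(-8t)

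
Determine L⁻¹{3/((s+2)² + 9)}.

Form: b/((s-a)² + b²) → e^(at)sin(bt). With a=-2, b=3

Final answer: e^(-2t)·sin(3t)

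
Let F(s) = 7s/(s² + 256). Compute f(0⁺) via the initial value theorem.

f(0⁺) = lim_{s→∞} s·7s/(s² + 256) = lim_{s→∞} 7s²/(s² + 256) = 7

Final answer: 7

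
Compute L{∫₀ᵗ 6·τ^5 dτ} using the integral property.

L{∫₀ᵗ f(τ)dτ} = F(s)/s with f(t) = 6t^5. F(s) = 720/s^6, so L{∫₀ᵗ 6·τ^5 dτ} = (720/s^6)/s = 720/s^7. (Check: ∫₀ᵗ 6·τ^5 dτ = 6t^6/6.)

Final answer: 720/s^7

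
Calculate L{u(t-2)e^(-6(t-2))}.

u(t-a)f(t-a) with f(t)=e^(-6t). L{e^(-6t)} = 1/(s+6). By time shift: e^(-2s)/(s+6)

Final answer: e^(-2s)/(s+6)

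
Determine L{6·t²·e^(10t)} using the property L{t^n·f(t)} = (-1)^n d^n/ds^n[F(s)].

L{e^(10t)} = 1/(s-10). d/ds[1/(s-10)] = -1/(s-10)². d²/ds²[1/(s-10)] = 2/(s-10)³. So L{t²·e^(10t)} = (-1)² · 2/(s-10)³ = 2/(s-10)³. Then L{6·t²·e^(10t)} = 6·2/(s-10)³ = 12/(s-10)³

Final answer: 12/(s-10)³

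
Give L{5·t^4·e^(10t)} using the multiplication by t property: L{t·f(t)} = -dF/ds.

Using L{t^n·e^(at)} = n!/(s-a)^(n+1), L{t^4·e^(10t)} = 24/(s-10)^5, so L{5·t^4·e^(10t)} = 5·24/(s-10)^5 = 120/(s-10)^5

Final answer: 120/(s-10)^5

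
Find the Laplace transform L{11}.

L{11} = 11 · L{1} = 11/s

Final answer: 11/s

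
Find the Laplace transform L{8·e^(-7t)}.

L{e^(at)} = 1/(s-a), so L{e^(-7t)} = 1/(s+7). Then L{8·e^(-7t)} = 8/(s+7)

Final answer: 8/(s+7)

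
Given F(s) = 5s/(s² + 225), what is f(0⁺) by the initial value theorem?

f(0⁺) = lim_{s→∞} s·5s/(s² + 225) = lim_{s→∞} 5s²/(s² + 225) = 5

Final answer: 5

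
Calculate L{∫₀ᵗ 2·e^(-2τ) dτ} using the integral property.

L{∫₀ᵗ f(τ)dτ} = F(s)/s with F(s) = 2/(s+2), so L{∫₀ᵗ 2·e^(-2τ) dτ} = 2/(s(s+2))

Final answer: 2/(s(s+2))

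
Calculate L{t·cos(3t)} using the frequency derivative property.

L{cos(3t)} = s/(s² + 9). Derivative: d/ds[s/(s² + 9)] = [(s² + 9) - s·2s]/(s² + 9)² = (9 - s²)/(s² + 9)². So L{t·cos(3t)} = -F'(s) = (s² - 9)/(s² + 9)²

Final answer: (s² - 9)/(s² + 9)²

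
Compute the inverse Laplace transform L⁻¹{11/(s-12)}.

L⁻¹{1/(s-a)} = e^(at), so L⁻¹{1/(s-12)} = e^(12t), and L⁻¹{11/(s-12)} = 11·e^(12t)

Final answer: 11·e^(12t)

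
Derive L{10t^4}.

L{t^n} = n!/s^(n+1). So L{10t^4} = 10·4!/s^5 = 240/s^5

Final answer: 240/s^5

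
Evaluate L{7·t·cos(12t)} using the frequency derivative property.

L{cos(12t)} = s/(s² + 144). Derivative: d/ds[s/(s² + 144)] = [(s² + 144) - s·2s]/(s² + 144)² = (144 - s²)/(s² + 144)². So L{t·cos(12t)} = -F'(s) = (s² - 144)/(s² + 144)². Then L{7·t·cos(12t)} = 7·(s² - 144)/(s² + 144)²

Final answer: 7·(s² - 144)/(s² + 144)²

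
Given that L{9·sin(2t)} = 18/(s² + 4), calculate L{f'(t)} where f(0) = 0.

L{f'(t)} = s·F(s) - f(0) = s·18/(s² + 4) - 0 = 18s/(s² + 4)

Final answer: 18s/(s² + 4)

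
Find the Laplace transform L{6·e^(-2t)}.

L{e^(at)} = 1/(s-a), so L{e^(-2t)} = 1/(s+2). Then L{6·e^(-2t)} = 6/(s+2)

Final answer: 6/(s+2)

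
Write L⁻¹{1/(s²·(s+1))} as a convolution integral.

1/(s²·(s+1)) = (1/s^2)·(1/(s+1)) = L{t}·L{e^(-t)}. So f(t) = t*e^(-t) = ∫₀ᵗ τ·e^(-(t-τ)) dτ

Final answer: ∫₀ᵗ τ·e^(-(t-τ)) dτ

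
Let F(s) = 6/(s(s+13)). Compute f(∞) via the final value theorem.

f(∞) = lim_{s→0} s·6/(s(s+13)) = lim_{s→0} 6/(s+13) = 6/13 = 6/13

Final answer: 6/13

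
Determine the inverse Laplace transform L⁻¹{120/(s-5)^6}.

L⁻¹{n!/(s-a)^(n+1)} = t^n·e^(at), so L⁻¹{120/(s-5)^6} = t^5·e^(5t)

Final answer: t^5·e^(5t)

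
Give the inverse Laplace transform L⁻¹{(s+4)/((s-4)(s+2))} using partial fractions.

Using partial fractions, f(t) = (8e^(4t) - 2e^(-2t))/6

Final answer: (8e^(4t) - 2e^(-2t))/6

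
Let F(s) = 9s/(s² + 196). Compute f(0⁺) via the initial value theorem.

f(0⁺) = lim_{s→∞} s·9s/(s² + 196) = lim_{s→∞} 9s²/(s² + 196) = 9

Final answer: 9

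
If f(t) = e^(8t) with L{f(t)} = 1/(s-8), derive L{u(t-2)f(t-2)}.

Time shift theorem: L{u(t-a)f(t-a)} = e^(-as)F(s). Here a=2, F(s) = 1/(s-8), so L{u(t-2)f(t-2)} = e^(-2s)·1/(s-8)

Final answer: e^(-2s)·1/(s-8)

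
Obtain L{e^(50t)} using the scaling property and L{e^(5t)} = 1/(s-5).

Using L{f(at)} = (1/a)F(s/a) with a=10 and f(t) = e^(5t): L{e^(50t)} = (1/10) · 1/((s/10)-5) = (1/10) · 10/(s-50) = 1/(s-50)

Final answer: 1/(s-50)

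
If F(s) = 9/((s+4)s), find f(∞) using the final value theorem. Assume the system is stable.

f(∞) = lim_{s→0} sF(s) = lim_{s→0} 9/(s+4) = 9/4

Final answer: 9/4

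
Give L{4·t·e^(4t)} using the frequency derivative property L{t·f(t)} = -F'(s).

L{e^(4t)} = 1/(s-4). By frequency derivative: L{t·e^(4t)} = -d/ds[1/(s-4)] = -(-1)/(s-4)² = 1/(s-4)². Then L{4·t·e^(4t)} = 4·1/(s-4)² = 4/(s-4)²

Final answer: 4/(s-4)²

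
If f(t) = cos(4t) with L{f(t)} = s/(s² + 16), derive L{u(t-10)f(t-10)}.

Time shift theorem: L{u(t-a)f(t-a)} = e^(-as)F(s). Here a=10, F(s) = s/(s² + 16), so L{u(t-10)f(t-10)} = e^(-10s)·s/(s² + 16)

Final answer: e^(-10s)·s/(s² + 16)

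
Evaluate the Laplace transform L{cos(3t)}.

L{cos(ωt)} = s/(s² + ω²), so L{cos(3t)} = s/(s² + 9)

Final answer: s/(s² + 9)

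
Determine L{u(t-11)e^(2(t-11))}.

u(t-a)f(t-a) with f(t)=e^(2t). L{e^(2t)} = 1/(s-2). By time shift: e^(-11s)/(s-2)

Final answer: e^(-11s)/(s-2)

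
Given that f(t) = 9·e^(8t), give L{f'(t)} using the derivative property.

f(0) = 9, F(s) = 9/(s-8). L{f'(t)} = s·F(s) - f(0) = 9s/(s-8) - 9 = (9s - 9(s-8))/(s-8) = 72/(s-8)

Final answer: 72/(s-8)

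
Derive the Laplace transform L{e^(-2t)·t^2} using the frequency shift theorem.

L{e^(at)·t^n} = n!/(s-a)^(n+1), so L{e^(-2t)·t^2} = 2/(s+2)^3

Final answer: 2/(s+2)^3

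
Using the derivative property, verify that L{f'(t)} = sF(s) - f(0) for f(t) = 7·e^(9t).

f'(t) = 63e^(9t). Direct: L{f'(t)} = 63/(s-9). Property: s·7/(s-9) - 7 = (7s - 7(s-9))/(s-9) = 63/(s-9). ✓

Final answer: 63/(s-9)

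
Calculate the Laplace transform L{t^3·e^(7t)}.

L{t^n·e^(at)} = n!/(s-a)^(n+1), so L{t^3·e^(7t)} = 6/(s-7)^4

Final answer: 6/(s-7)^4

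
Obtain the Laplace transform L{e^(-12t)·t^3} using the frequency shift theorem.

L{e^(at)·t^n} = n!/(s-a)^(n+1), so L{e^(-12t)·t^3} = 6/(s+12)^4

Final answer: 6/(s+12)^4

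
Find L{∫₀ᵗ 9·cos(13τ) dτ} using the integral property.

L{∫₀ᵗ f(τ)dτ} = F(s)/s with F(s) = 9s/(s² + 169), so the result is (9s/(s² + 169))/s = 9/(s² + 169)

Final answer: 9/(s² + 169)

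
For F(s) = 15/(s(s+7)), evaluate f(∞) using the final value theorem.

f(∞) = lim_{s→0} s·15/(s(s+7)) = lim_{s→0} 15/(s+7) = 15/7 = 15/7

Final answer: 15/7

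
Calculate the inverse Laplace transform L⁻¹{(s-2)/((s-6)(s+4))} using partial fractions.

Using partial fractions, f(t) = (4e^(6t) + 6e^(-4t))/10

Final answer: (4e^(6t) + 6e^(-4t))/10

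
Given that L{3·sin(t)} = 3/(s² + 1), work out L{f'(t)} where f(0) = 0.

L{f'(t)} = s·F(s) - f(0) = s·3/(s² + 1) - 0 = 3s/(s² + 1)

Final answer: 3s/(s² + 1)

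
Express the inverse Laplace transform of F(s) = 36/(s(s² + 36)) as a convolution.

36/(s(s² + 36)) = (1/s)·(36/(s² + 36)) = L{1}·L{6·sin(6t)}. So f(t) = 1*(6·sin(6t)) = ∫₀ᵗ 6·sin(6τ) dτ

Final answer: ∫₀ᵗ 6·sin(6τ) dτ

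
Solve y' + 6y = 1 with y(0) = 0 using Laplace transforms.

sY + 6Y = 1/s. Y = 1/(s(s+6)). Partial fractions: Y = 1/6/s - 1/6/(s+6)

Final answer: y(t) = 1/6(1 - e^(-6t))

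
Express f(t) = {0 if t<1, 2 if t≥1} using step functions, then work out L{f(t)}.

f(t) = 2·u(t-1). L{u(t-1)} = e^(-s)/s, so L{f(t)} = 2·e^(-s)/s

Final answer: 2·e^(-s)/s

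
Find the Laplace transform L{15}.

L{15} = 15 · L{1} = 15/s

Final answer: 15/s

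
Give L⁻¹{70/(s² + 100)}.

This is the form c·a/(s² + a²) with a = 10, c = 7. L⁻¹ = 7·sin(10t)

Final answer: 7·sin(10t)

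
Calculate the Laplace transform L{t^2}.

L{t^n} = n!/s^(n+1), so L{t^2} = 2/s^3

Final answer: 2/s^3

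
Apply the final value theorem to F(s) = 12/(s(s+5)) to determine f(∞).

f(∞) = lim_{s→0} s·12/(s(s+5)) = lim_{s→0} 12/(s+5) = 12/5 = 12/5

Final answer: 12/5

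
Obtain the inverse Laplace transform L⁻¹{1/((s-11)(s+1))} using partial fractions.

Decompose: A/(s-11) + B/(s+1). A = 1/12, B = -1/12. f(t) = (e^(11t) - e^(-t))/12

Final answer: (e^(11t) - e^(-t))/12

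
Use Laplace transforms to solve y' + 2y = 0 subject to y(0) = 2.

L{y'} + 2L{y} = 0. sY - 2 + 2Y = 0. Y(s+2) = 2. Y = 2/(s+2)

Final answer: y(t) = 2e^(-2t)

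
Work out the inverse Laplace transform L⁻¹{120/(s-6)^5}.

L⁻¹{n!/(s-a)^(n+1)} = t^n·e^(at) with n=4, a=6. So L⁻¹{24/(s-6)^5} = t^4·e^(6t), and L⁻¹{120/(s-6)^5} = (120/24)·t^4·e^(6t) = 5·t^4·e^(6t)

Final answer: 5·t^4·e^(6t)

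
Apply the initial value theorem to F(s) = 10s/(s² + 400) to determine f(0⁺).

f(0⁺) = lim_{s→∞} s·10s/(s² + 400) = lim_{s→∞} 10s²/(s² + 400) = 10

Final answer: 10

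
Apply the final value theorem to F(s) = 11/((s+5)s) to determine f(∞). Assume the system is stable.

f(∞) = lim_{s→0} sF(s) = lim_{s→0} 11/(s+5) = 11/5

Final answer: 11/5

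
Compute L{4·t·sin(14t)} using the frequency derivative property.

L{sin(14t)} = 14/(s² + 196). By L{t·f(t)} = -F'(s): -d/ds[14/(s² + 196)] = -(14)·(-2s)/(s² + 196)² = 28s/(s² + 196)². Then L{4·t·sin(14t)} = 4·28s/(s² + 196)² = 112s/(s² + 196)²

Final answer: 112s/(s² + 196)²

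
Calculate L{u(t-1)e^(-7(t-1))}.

u(t-a)f(t-a) with f(t)=e^(-7t). L{e^(-7t)} = 1/(s+7). By time shift: e^(-s)/(s+7)

Final answer: e^(-s)/(s+7)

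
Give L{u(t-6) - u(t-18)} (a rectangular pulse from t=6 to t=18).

L{u(t-a)} = e^(-as)/s. L{u(t-6) - u(t-18)} = (e^(-6s) - e^(-18s))/s

Final answer: (e^(-6s) - e^(-18s))/s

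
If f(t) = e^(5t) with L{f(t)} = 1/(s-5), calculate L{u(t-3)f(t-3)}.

Time shift theorem: L{u(t-a)f(t-a)} = e^(-as)F(s). Here a=3, F(s) = 1/(s-5), so L{u(t-3)f(t-3)} = e^(-3s)·1/(s-5)

Final answer: e^(-3s)·1/(s-5)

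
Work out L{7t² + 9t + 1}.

L{7t² + 9t + 1} = 7·2/s³ + 9/s² + 1/s = 14/s³ + 9/s² + 1/s

Final answer: 14/s³ + 9/s² + 1/s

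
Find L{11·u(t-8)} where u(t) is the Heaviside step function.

L{u(t-a)} = e^(-as)/s. Here a=8, so L{u(t-8)} = e^(-8s)/s, and L{11·u(t-8)} = 11·e^(-8s)/s

Final answer: 11·e^(-8s)/s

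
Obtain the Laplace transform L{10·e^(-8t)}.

L{e^(at)} = 1/(s-a), so L{e^(-8t)} = 1/(s+8). Then L{10·e^(-8t)} = 10/(s+8)

Final answer: 10/(s+8)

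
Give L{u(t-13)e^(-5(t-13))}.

u(t-a)f(t-a) with f(t)=e^(-5t). L{e^(-5t)} = 1/(s+5). By time shift: e^(-13s)/(s+5)

Final answer: e^(-13s)/(s+5)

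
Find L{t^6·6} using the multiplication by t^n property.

L{6} = 6/s. d^1/ds^1[1/s] = -1/s². d^2/ds^2[1/s] = 2/s^3. d^3/ds^3[1/s] = -6/s^4. d^4/ds^4[1/s] = 24/s^5. d^5/ds^5[1/s] = -120/s^6. d^6/ds^6[1/s] = 720/s^7. So L{t^6} = (-1)^{6}·720/s^7 = 720/s^7. Then L{t^6·6} = 6·720/s^7 = 4320/s^7

Final answer: 4320/s^7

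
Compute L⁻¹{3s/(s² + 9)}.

This is the form c·s/(s² + a²) with a = 3, c = 3. L⁻¹ = 3·cos(3t)

Final answer: 3·cos(3t)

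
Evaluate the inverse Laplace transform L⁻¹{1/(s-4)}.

L⁻¹{1/(s-a)} = e^(at), so L⁻¹{1/(s-4)} = e^(4t)

Final answer: e^(4t)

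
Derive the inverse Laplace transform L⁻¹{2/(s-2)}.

L⁻¹{1/(s-a)} = e^(at), so L⁻¹{1/(s-2)} = e^(2t), and L⁻¹{2/(s-2)} = 2·e^(2t)

Final answer: 2·e^(2t)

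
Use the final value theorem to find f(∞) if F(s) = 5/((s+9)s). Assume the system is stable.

f(∞) = lim_{s→0} sF(s) = lim_{s→0} 5/(s+9) = 5/9

Final answer: 5/9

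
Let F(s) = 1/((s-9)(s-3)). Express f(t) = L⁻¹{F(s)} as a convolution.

1/((s-9)(s-3)) = (1/(s-9))·(1/(s-3)) = L{e^(9t)}·L{e^(3t)}. So f(t) = e^(9t)*e^(3t) = ∫₀ᵗ e^(9τ)·e^(3(t-τ)) dτ

Final answer: ∫₀ᵗ e^(9τ)·e^(3(t-τ)) dτ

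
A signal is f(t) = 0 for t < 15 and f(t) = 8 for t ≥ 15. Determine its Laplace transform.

f(t) = 8·u(t-15). L{u(t-15)} = e^(-15s)/s, so L{f(t)} = 8·e^(-15s)/s

Final answer: 8·e^(-15s)/s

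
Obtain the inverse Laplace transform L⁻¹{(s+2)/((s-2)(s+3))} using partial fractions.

Using partial fractions, f(t) = (4e^(2t) + e^(-3t))/5

Final answer: (4e^(2t) + e^(-3t))/5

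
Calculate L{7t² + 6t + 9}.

L{7t² + 6t + 9} = 7·2/s³ + 6/s² + 9/s = 14/s³ + 6/s² + 9/s

Final answer: 14/s³ + 6/s² + 9/s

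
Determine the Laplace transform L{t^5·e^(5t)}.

L{t^n·e^(at)} = n!/(s-a)^(n+1), so L{t^5·e^(5t)} = 120/(s-5)^6

Final answer: 120/(s-5)^6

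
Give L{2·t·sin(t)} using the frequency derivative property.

L{sin(t)} = 1/(s² + 1). By L{t·f(t)} = -F'(s): -d/ds[1/(s² + 1)] = -(1)·(-2s)/(s² + 1)² = 2s/(s² + 1)². Then L{2·t·sin(t)} = 2·2s/(s² + 1)² = 4s/(s² + 1)²

Final answer: 4s/(s² + 1)²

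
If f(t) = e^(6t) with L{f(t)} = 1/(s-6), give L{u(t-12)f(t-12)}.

Time shift theorem: L{u(t-a)f(t-a)} = e^(-as)F(s). Here a=12, F(s) = 1/(s-6), so L{u(t-12)f(t-12)} = e^(-12s)·1/(s-6)

Final answer: e^(-12s)·1/(s-6)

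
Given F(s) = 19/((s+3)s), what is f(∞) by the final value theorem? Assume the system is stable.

f(∞) = lim_{s→0} sF(s) = lim_{s→0} 19/(s+3) = 19/3

Final answer: 19/3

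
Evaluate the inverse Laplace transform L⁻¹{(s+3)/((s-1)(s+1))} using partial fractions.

Using partial fractions, f(t) = (4e^t - 2e^(-t))/2

Final answer: (4e^t - 2e^(-t))/2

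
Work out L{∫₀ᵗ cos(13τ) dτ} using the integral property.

L{∫₀ᵗ f(τ)dτ} = F(s)/s with F(s) = s/(s² + 169), so the result is (s/(s² + 169))/s = 1/(s² + 169)

Final answer: 1/(s² + 169)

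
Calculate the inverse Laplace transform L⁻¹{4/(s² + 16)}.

L⁻¹{4/(s² + 16)} = sin(4t)

Final answer: sin(4t)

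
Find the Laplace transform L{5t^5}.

L{5t^5} = 5 · L{t^5} = 5 · 120/s^6 = 600/s^6

Final answer: 600/s^6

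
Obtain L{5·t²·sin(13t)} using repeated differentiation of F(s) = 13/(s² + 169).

F(s) = 13/(s² + 169). F'(s) = -26s/(s² + 169)². F''(s) = -26(169 - 3s²)/(s² + 169)³ = (78s² - 4394)/(s² + 169)³. So L{t²·sin(13t)} = (-1)² F''(s) = (78s² - 4394)/(s² + 169)³. Then L{5·t²·sin(13t)} = 5·(78s² - 4394)/(s² + 169)³ = (390s² - 21970)/(s² + 169)³

Final answer: (390s² - 21970)/(s² + 169)³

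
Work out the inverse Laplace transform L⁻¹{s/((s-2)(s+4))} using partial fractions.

Using partial fractions, f(t) = (2e^(2t) + 4e^(-4t))/6

Final answer: (2e^(2t) + 4e^(-4t))/6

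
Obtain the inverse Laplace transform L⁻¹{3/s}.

L⁻¹{c/s} = c, so L⁻¹{3/s} = 3

Final answer: 3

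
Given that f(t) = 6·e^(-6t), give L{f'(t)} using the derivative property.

f(0) = 6, F(s) = 6/(s+6). L{f'(t)} = s·F(s) - f(0) = 6s/(s+6) - 6 = (6s - 6(s+6))/(s+6) = -36/(s+6)

Final answer: -36/(s+6)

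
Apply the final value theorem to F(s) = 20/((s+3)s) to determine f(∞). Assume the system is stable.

f(∞) = lim_{s→0} sF(s) = lim_{s→0} 20/(s+3) = 20/3

Final answer: 20/3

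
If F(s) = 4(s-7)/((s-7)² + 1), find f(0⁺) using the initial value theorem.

f(0⁺) = lim_{s→∞} sF(s) = lim_{s→∞} 4s(s-7)/((s-7)² + 1) = 4

Final answer: 4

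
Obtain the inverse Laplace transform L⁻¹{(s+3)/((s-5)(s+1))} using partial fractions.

Using partial fractions, f(t) = (8e^(5t) - 2e^(-t))/6

Final answer: (8e^(5t) - 2e^(-t))/6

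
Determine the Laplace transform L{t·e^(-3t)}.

L{t^n·e^(at)} = n!/(s-a)^(n+1), so L{t·e^(-3t)} = 1/(s+3)^2

Final answer: 1/(s+3)^2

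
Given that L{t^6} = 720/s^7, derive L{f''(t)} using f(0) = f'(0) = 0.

L{f''(t)} = s²F(s) - sf(0) - f'(0) = s²·720/s^7 - 0 - 0 = 720/s^5

Final answer: 720/s^5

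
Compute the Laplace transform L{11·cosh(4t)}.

L{cosh(ωt)} = s/(s² - ω²), so L{cosh(4t)} = s/(s² - 16). Then L{11·cosh(4t)} = 11·s/(s² - 16) = 11s/(s² - 16)

Final answer: 11s/(s² - 16)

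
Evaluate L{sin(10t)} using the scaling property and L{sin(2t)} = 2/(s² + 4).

Using L{f(at)} = (1/a)F(s/a) with a=5: L{sin(10t)} = (1/5) · 2/((s/5)² + 4) = (1/5) · 2·25/(s² + 100) = 10/(s² + 100)

Final answer: 10/(s² + 100)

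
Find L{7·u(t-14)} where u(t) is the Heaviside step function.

L{u(t-a)} = e^(-as)/s. Here a=14, so L{u(t-14)} = e^(-14s)/s, and L{7·u(t-14)} = 7·e^(-14s)/s

Final answer: 7·e^(-14s)/s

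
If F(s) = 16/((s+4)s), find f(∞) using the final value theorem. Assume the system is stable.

f(∞) = lim_{s→0} sF(s) = lim_{s→0} 16/(s+4) = 4

Final answer: 4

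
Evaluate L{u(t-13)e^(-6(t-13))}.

u(t-a)f(t-a) with f(t)=e^(-6t). L{e^(-6t)} = 1/(s+6). By time shift: e^(-13s)/(s+6)

Final answer: e^(-13s)/(s+6)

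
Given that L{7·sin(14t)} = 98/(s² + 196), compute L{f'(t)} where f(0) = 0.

L{f'(t)} = s·F(s) - f(0) = s·98/(s² + 196) - 0 = 98s/(s² + 196)

Final answer: 98s/(s² + 196)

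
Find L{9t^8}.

L{t^n} = n!/s^(n+1). So L{9t^8} = 9·8!/s^9 = 362880/s^9

Final answer: 362880/s^9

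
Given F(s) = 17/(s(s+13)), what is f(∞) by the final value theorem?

f(∞) = lim_{s→0} s·17/(s(s+13)) = lim_{s→0} 17/(s+13) = 17/13 = 17/13

Final answer: 17/13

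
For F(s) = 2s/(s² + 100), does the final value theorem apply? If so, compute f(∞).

The final value theorem requires all poles of sF(s) in the left half-plane. sF(s) = 2s²/(s² + 100) has poles at s = ±10i (imaginary axis). Theorem does NOT apply (oscillatory system).

Final answer: Not applicable (oscillatory)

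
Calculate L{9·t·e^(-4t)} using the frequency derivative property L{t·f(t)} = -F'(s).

L{e^(-4t)} = 1/(s+4). By frequency derivative: L{t·e^(-4t)} = -d/ds[1/(s+4)] = -(-1)/(s+4)² = 1/(s+4)². Then L{9·t·e^(-4t)} = 9·1/(s+4)² = 9/(s+4)²

Final answer: 9/(s+4)²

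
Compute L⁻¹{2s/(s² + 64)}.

This is the form c·s/(s² + a²) with a = 8, c = 2. L⁻¹ = 2·cos(8t)

Final answer: 2·cos(8t)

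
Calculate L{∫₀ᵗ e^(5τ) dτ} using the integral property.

L{∫₀ᵗ f(τ)dτ} = F(s)/s with F(s) = 1/(s-5), so L{∫₀ᵗ e^(5τ) dτ} = 1/(s(s-5))

Final answer: 1/(s(s-5))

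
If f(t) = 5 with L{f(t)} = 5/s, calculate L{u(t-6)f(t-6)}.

Time shift theorem: L{u(t-a)f(t-a)} = e^(-as)F(s). Here a=6, F(s) = 5/s, so L{u(t-6)f(t-6)} = e^(-6s)·5/s

Final answer: e^(-6s)·5/s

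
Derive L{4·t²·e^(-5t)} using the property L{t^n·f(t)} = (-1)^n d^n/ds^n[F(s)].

L{e^(-5t)} = 1/(s+5). d/ds[1/(s+5)] = -1/(s+5)². d²/ds²[1/(s+5)] = 2/(s+5)³. So L{t²·e^(-5t)} = (-1)² · 2/(s+5)³ = 2/(s+5)³. Then L{4·t²·e^(-5t)} = 4·2/(s+5)³ = 8/(s+5)³

Final answer: 8/(s+5)³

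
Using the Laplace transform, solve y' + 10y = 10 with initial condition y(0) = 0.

sY + 10Y = 10/s. Y = 10/(s(s+10)). Partial fractions: Y = 1/s - 1/(s+10)

Final answer: y(t) = (1 - e^(-10t))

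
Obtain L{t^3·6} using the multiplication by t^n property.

L{6} = 6/s. d^1/ds^1[1/s] = -1/s². d^2/ds^2[1/s] = 2/s^3. d^3/ds^3[1/s] = -6/s^4. So L{t^3} = (-1)^{3}·-6/s^4 = 6/s^4. Then L{t^3·6} = 6·6/s^4 = 36/s^4

Final answer: 36/s^4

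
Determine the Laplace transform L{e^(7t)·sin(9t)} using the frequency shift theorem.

Frequency shift: L{e^(at)f(t)} = F(s-a). L{e^(7t)·sin(9t)} = 9/((s-7)² + 81)

Final answer: 9/((s-7)² + 81)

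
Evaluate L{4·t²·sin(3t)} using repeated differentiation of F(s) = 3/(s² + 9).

F(s) = 3/(s² + 9). F'(s) = -6s/(s² + 9)². F''(s) = -6(9 - 3s²)/(s² + 9)³ = (18s² - 54)/(s² + 9)³. So L{t²·sin(3t)} = (-1)² F''(s) = (18s² - 54)/(s² + 9)³. Then L{4·t²·sin(3t)} = 4·(18s² - 54)/(s² + 9)³ = (72s² - 216)/(s² + 9)³

Final answer: (72s² - 216)/(s² + 9)³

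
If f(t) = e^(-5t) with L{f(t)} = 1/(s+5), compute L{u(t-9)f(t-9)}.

Time shift theorem: L{u(t-a)f(t-a)} = e^(-as)F(s). Here a=9, F(s) = 1/(s+5), so L{u(t-9)f(t-9)} = e^(-9s)·1/(s+5)

Final answer: e^(-9s)·1/(s+5)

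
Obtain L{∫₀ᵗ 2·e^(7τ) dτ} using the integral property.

L{∫₀ᵗ f(τ)dτ} = F(s)/s with F(s) = 2/(s-7), so L{∫₀ᵗ 2·e^(7τ) dτ} = 2/(s(s-7))

Final answer: 2/(s(s-7))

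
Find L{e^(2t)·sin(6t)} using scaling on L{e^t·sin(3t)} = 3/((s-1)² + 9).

Scaling with a=2: L{e^(2t)·sin(6t)} = (1/2) · 3/((s/2-1)² + 9). Simplifying: 6/((s-2)² + 36)

Final answer: 6/((s-2)² + 36)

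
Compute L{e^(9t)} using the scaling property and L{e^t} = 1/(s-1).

Using L{f(at)} = (1/a)F(s/a) with a=9 and f(t) = e^t: L{e^(9t)} = (1/9) · 1/((s/9)-1) = (1/9) · 9/(s-9) = 1/(s-9)

Final answer: 1/(s-9)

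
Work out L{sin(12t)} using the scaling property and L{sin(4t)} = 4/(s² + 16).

Using L{f(at)} = (1/a)F(s/a) with a=3: L{sin(12t)} = (1/3) · 4/((s/3)² + 16) = (1/3) · 4·9/(s² + 144) = 12/(s² + 144)

Final answer: 12/(s² + 144)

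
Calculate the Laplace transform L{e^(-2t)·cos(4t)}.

L{e^(at)·cos(ωt)} = (s-a)/((s-a)² + ω²), so L{e^(-2t)·cos(4t)} = (s+2)/((s+2)² + 16)

Final answer: (s+2)/((s+2)² + 16)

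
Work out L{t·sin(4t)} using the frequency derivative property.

L{sin(4t)} = 4/(s² + 16). By L{t·f(t)} = -F'(s): -d/ds[4/(s² + 16)] = -(4)·(-2s)/(s² + 16)² = 8s/(s² + 16)²

Final answer: 8s/(s² + 16)²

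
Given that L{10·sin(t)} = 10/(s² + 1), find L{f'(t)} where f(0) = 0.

L{f'(t)} = s·F(s) - f(0) = s·10/(s² + 1) - 0 = 10s/(s² + 1)

Final answer: 10s/(s² + 1)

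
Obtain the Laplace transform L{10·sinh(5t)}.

L{sinh(ωt)} = ω/(s² - ω²), so L{sinh(5t)} = 5/(s² - 25). Then L{10·sinh(5t)} = 10·5/(s² - 25) = 50/(s² - 25)

Final answer: 50/(s² - 25)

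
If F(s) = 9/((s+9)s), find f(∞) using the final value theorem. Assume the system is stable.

f(∞) = lim_{s→0} sF(s) = lim_{s→0} 9/(s+9) = 1

Final answer: 1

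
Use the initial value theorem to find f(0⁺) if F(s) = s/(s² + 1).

f(0⁺) = lim_{s→∞} s·s/(s² + 1) = lim_{s→∞} s²/(s² + 1) = 1

Final answer: 1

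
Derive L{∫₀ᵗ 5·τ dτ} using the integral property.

L{∫₀ᵗ f(τ)dτ} = F(s)/s with f(t) = 5t. F(s) = 5/s^2, so L{∫₀ᵗ 5·τ dτ} = (5/s^2)/s = 5/s^3. (Check: ∫₀ᵗ 5·τ dτ = 5t^2/2.)

Final answer: 5/s^3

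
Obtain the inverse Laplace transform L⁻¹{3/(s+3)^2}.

L⁻¹{n!/(s-a)^(n+1)} = t^n·e^(at) with n=1, a=-3. So L⁻¹{1/(s+3)^2} = t·e^(-3t), and L⁻¹{3/(s+3)^2} = (3/1)·t·e^(-3t) = 3·t·e^(-3t)

Final answer: 3·t·e^(-3t)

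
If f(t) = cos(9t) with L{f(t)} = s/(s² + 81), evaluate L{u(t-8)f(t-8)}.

Time shift theorem: L{u(t-a)f(t-a)} = e^(-as)F(s). Here a=8, F(s) = s/(s² + 81), so L{u(t-8)f(t-8)} = e^(-8s)·s/(s² + 81)

Final answer: e^(-8s)·s/(s² + 81)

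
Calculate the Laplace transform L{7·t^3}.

L{t^n} = n!/s^(n+1), so L{t^3} = 6/s^4. Then L{7·t^3} = 7·6/s^4 = 42/s^4

Final answer: 42/s^4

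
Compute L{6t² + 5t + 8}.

L{6t² + 5t + 8} = 6·2/s³ + 5/s² + 8/s = 12/s³ + 5/s² + 8/s

Final answer: 12/s³ + 5/s² + 8/s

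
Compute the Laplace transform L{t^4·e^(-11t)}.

L{t^n·e^(at)} = n!/(s-a)^(n+1), so L{t^4·e^(-11t)} = 24/(s+11)^5

Final answer: 24/(s+11)^5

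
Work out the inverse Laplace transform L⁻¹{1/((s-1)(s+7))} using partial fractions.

Decompose: A/(s-1) + B/(s+7). A = 1/8, B = -1/8. f(t) = (e^t - e^(-7t))/8

Final answer: (e^t - e^(-7t))/8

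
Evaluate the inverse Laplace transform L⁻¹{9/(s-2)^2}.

L⁻¹{n!/(s-a)^(n+1)} = t^n·e^(at) with n=1, a=2. So L⁻¹{1/(s-2)^2} = t·e^(2t), and L⁻¹{9/(s-2)^2} = (9/1)·t·e^(2t) = 9·t·e^(2t)

Final answer: 9·t·e^(2t)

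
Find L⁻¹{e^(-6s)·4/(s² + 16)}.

L⁻¹{4/(s² + 16)} = sin(4t). By the time shift theorem, L⁻¹{e^(-as)F(s)} = u(t-a)f(t-a) with a=6, so L⁻¹{e^(-6s)·4/(s² + 16)} = u(t-6)·sin(4(t-6))

Final answer: u(t-6)·sin(4(t-6))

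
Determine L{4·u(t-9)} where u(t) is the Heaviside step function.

L{u(t-a)} = e^(-as)/s. Here a=9, so L{u(t-9)} = e^(-9s)/s, and L{4·u(t-9)} = 4·e^(-9s)/s

Final answer: 4·e^(-9s)/s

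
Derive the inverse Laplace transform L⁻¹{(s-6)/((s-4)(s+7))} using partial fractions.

Using partial fractions, f(t) = (-2e^(4t) + 13e^(-7t))/11

Final answer: (-2e^(4t) + 13e^(-7t))/11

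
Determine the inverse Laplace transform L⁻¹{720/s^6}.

L⁻¹{n!/s^(n+1)} = t^n with n=5. So L⁻¹{120/s^6} = t^5, and L⁻¹{720/s^6} = (720/120)·t^5 = 6·t^5

Final answer: 6·t^5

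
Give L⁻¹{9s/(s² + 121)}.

This is the form c·s/(s² + a²) with a = 11, c = 9. L⁻¹ = 9·cos(11t)

Final answer: 9·cos(11t)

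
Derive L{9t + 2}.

L{9t + 2} = 9·L{t} + 2·L{1} = 9/s² + 2/s

Final answer: 9/s² + 2/s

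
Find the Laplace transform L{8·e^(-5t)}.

L{e^(at)} = 1/(s-a), so L{e^(-5t)} = 1/(s+5). Then L{8·e^(-5t)} = 8/(s+5)

Final answer: 8/(s+5)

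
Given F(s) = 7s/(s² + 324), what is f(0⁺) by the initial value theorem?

f(0⁺) = lim_{s→∞} s·7s/(s² + 324) = lim_{s→∞} 7s²/(s² + 324) = 7

Final answer: 7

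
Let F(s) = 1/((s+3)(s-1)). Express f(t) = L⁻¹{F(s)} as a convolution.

1/((s+3)(s-1)) = (1/(s+3))·(1/(s-1)) = L{e^(-3t)}·L{e^t}. So f(t) = e^(-3t)*e^t = ∫₀ᵗ e^(-3τ)·e^(t-τ) dτ

Final answer: ∫₀ᵗ e^(-3τ)·e^(t-τ) dτ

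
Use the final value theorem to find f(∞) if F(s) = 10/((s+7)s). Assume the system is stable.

f(∞) = lim_{s→0} sF(s) = lim_{s→0} 10/(s+7) = 10/7

Final answer: 10/7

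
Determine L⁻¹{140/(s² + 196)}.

This is the form c·a/(s² + a²) with a = 14, c = 10. L⁻¹ = 10·sin(14t)

Final answer: 10·sin(14t)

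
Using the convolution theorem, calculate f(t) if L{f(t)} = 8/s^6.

8/s^6 = (8/s)·(1/s^5) = L{8}·L{t^4/24}. By convolution, f(t) = 8*t^4/24 = ∫₀ᵗ 8·τ^4/24 dτ = 8·t^5/120

Final answer: 8·t^5/120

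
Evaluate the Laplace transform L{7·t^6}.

L{t^n} = n!/s^(n+1), so L{t^6} = 720/s^7. Then L{7·t^6} = 7·720/s^7 = 5040/s^7

Final answer: 5040/s^7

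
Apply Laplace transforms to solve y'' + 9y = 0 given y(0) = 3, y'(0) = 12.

L{y''} + 9L{y} = 0. s²Y - 3s - 12 + 9Y = 0. Y(s² + 9) = 3s + 12. Y = (3s + 12)/(s² + 9). Inverting: y(t) = 3cos(3t) + 4sin(3t)

Final answer: y(t) = 3cos(3t) + 4sin(3t)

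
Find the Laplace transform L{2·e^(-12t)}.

L{e^(at)} = 1/(s-a), so L{e^(-12t)} = 1/(s+12). Then L{2·e^(-12t)} = 2/(s+12)

Final answer: 2/(s+12)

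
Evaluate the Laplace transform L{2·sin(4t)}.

L{sin(ωt)} = ω/(s² + ω²), so L{sin(4t)} = 4/(s² + 16). Then L{2·sin(4t)} = 2·4/(s² + 16) = 8/(s² + 16)

Final answer: 8/(s² + 16)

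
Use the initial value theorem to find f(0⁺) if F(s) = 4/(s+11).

f(0⁺) = lim_{s→∞} s·4/(s+11) = lim_{s→∞} 4s/(s+11) = 4

Final answer: 4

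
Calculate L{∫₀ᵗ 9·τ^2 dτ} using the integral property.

L{∫₀ᵗ f(τ)dτ} = F(s)/s with f(t) = 9t^2. F(s) = 18/s^3, so L{∫₀ᵗ 9·τ^2 dτ} = (18/s^3)/s = 18/s^4. (Check: ∫₀ᵗ 9·τ^2 dτ = 9t^3/3.)

Final answer: 18/s^4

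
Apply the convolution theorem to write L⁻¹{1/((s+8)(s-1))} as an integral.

1/((s+8)(s-1)) = (1/(s+8))·(1/(s-1)) = L{e^(-8t)}·L{e^t}. So f(t) = e^(-8t)*e^t = ∫₀ᵗ e^(-8τ)·e^(t-τ) dτ

Final answer: ∫₀ᵗ e^(-8τ)·e^(t-τ) dτ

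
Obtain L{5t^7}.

L{t^n} = n!/s^(n+1). So L{5t^7} = 5·7!/s^8 = 25200/s^8

Final answer: 25200/s^8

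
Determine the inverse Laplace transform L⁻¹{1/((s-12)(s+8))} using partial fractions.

Decompose: A/(s-12) + B/(s+8). A = 1/20, B = -1/20. f(t) = (e^(12t) - e^(-8t))/20

Final answer: (e^(12t) - e^(-8t))/20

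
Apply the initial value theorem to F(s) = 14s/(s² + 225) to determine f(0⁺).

f(0⁺) = lim_{s→∞} s·14s/(s² + 225) = lim_{s→∞} 14s²/(s² + 225) = 14

Final answer: 14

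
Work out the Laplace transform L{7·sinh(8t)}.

L{sinh(ωt)} = ω/(s² - ω²), so L{sinh(8t)} = 8/(s² - 64). Then L{7·sinh(8t)} = 7·8/(s² - 64) = 56/(s² - 64)

Final answer: 56/(s² - 64)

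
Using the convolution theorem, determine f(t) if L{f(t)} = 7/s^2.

7/s^2 = (7/s)·(1/s) = L{7}·L{1}. By convolution, f(t) = 7*1 = ∫₀ᵗ 7·1 dτ = 7·t

Final answer: 7·t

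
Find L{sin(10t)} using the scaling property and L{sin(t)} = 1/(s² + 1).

Using L{f(at)} = (1/a)F(s/a) with a=10: L{sin(10t)} = (1/10) · 1/((s/10)² + 1) = (1/10) · 1·100/(s² + 100) = 10/(s² + 100)

Final answer: 10/(s² + 100)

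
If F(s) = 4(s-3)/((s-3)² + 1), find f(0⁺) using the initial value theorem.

f(0⁺) = lim_{s→∞} sF(s) = lim_{s→∞} 4s(s-3)/((s-3)² + 1) = 4

Final answer: 4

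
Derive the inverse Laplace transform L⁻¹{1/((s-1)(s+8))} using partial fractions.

Decompose: A/(s-1) + B/(s+8). A = 1/9, B = -1/9. f(t) = (e^t - e^(-8t))/9

Final answer: (e^t - e^(-8t))/9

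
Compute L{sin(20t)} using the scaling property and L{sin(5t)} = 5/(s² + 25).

Using L{f(at)} = (1/a)F(s/a) with a=4: L{sin(20t)} = (1/4) · 5/((s/4)² + 25) = (1/4) · 5·16/(s² + 400) = 20/(s² + 400)

Final answer: 20/(s² + 400)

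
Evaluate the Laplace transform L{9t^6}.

L{9t^6} = 9 · L{t^6} = 9 · 720/s^7 = 6480/s^7

Final answer: 6480/s^7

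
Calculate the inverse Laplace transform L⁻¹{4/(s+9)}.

L⁻¹{1/(s-a)} = e^(at), so L⁻¹{1/(s+9)} = e^(-9t), and L⁻¹{4/(s+9)} = 4·e^(-9t)

Final answer: 4·e^(-9t)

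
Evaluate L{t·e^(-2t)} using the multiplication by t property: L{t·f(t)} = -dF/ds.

Using L{t^n·e^(at)} = n!/(s-a)^(n+1), L{t·e^(-2t)} = 1/(s+2)^2

Final answer: 1/(s+2)^2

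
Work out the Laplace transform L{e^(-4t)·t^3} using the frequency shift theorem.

L{e^(at)·t^n} = n!/(s-a)^(n+1), so L{e^(-4t)·t^3} = 6/(s+4)^4

Final answer: 6/(s+4)^4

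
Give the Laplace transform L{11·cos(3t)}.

L{cos(ωt)} = s/(s² + ω²), so L{cos(3t)} = s/(s² + 9). Then L{11·cos(3t)} = 11·s/(s² + 9) = 11s/(s² + 9)

Final answer: 11s/(s² + 9)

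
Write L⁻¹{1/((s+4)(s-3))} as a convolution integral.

1/((s+4)(s-3)) = (1/(s+4))·(1/(s-3)) = L{e^(-4t)}·L{e^(3t)}. So f(t) = e^(-4t)*e^(3t) = ∫₀ᵗ e^(-4τ)·e^(3(t-τ)) dτ

Final answer: ∫₀ᵗ e^(-4τ)·e^(3(t-τ)) dτ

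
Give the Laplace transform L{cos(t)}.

L{cos(ωt)} = s/(s² + ω²), so L{cos(t)} = s/(s² + 1)

Final answer: s/(s² + 1)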